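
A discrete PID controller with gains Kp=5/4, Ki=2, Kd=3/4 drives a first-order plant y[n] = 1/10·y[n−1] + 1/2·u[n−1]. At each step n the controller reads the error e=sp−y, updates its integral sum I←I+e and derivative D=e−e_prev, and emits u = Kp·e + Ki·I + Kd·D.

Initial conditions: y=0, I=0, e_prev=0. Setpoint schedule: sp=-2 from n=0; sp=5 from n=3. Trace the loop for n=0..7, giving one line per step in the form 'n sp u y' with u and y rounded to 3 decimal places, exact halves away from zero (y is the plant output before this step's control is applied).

(exact arithmetic carried between steps; '≈' marks a value shown rounded to 6 d.p. or computed from one; I and e_prev carry over from the previous line; the table rounds u and y to 3 d.p., halves away from zero)
n=0: y=0, sp=-2, e=sp−y=-2; I=-2, D=e−e_prev=-2; u=5/4·(-2)+2·(-2)+3/4·(-2)=-8; next y=1/10·0+1/2·(-8)=-4
n=1: y=-4, sp=-2, e=sp−y=2; I=0, D=e−e_prev=4; u=5/4·2+2·0+3/4·4=5.5; next y=1/10·(-4)+1/2·5.5=2.35
n=2: y=2.35, sp=-2, e=sp−y=-4.35; I=-4.35, D=e−e_prev=-6.35; u=5/4·(-4.35)+2·(-4.35)+3/4·(-6.35)=-18.9; next y=1/10·2.35+1/2·(-18.9)=-9.215
n=3: y=-9.215, sp=5, e=sp−y=14.215; I=9.865, D=e−e_prev=18.565; u=5/4·14.215+2·9.865+3/4·18.565=51.4225; next y=1/10·(-9.215)+1/2·51.4225=24.78975
n=4: y=24.78975, sp=5, e=sp−y=-19.78975; I=-9.92475, D=e−e_prev=-34.00475; u=5/4·(-19.78975)+2·(-9.92475)+3/4·(-34.00475)=-70.09025; next y=1/10·24.78975+1/2·(-70.09025)=-32.56615
n=5: y=-32.56615, sp=5, e=sp−y=37.56615; I=27.6414, D=e−e_prev=57.3559; u=5/4·37.56615+2·27.6414+3/4·57.3559≈145.257413; next y=1/10·(-32.56615)+1/2·145.257413≈69.372091
n=6: y≈69.372091, sp=5, e=sp−y≈-64.372091; I≈-36.730691, D=e−e_prev≈-101.938241; u=5/4·(-64.372091)+2·(-36.730691)+3/4·(-101.938241)≈-230.380178; next y=1/10·69.372091+1/2·(-230.380178)≈-108.252880
n=7: y≈-108.252880, sp=5, e=sp−y≈113.252880; I≈76.522188, D=e−e_prev≈177.624971; u=5/4·113.252880+2·76.522188+3/4·177.624971≈427.829204; next y=1/10·(-108.252880)+1/2·427.829204≈203.089314

0 -2 -8.000 0.000
1 -2 5.500 -4.000
2 -2 -18.900 2.350
3 5 51.423 -9.215
4 5 -70.090 24.790
5 5 145.257 -32.566
6 5 -230.380 69.372
7 5 427.829 -108.253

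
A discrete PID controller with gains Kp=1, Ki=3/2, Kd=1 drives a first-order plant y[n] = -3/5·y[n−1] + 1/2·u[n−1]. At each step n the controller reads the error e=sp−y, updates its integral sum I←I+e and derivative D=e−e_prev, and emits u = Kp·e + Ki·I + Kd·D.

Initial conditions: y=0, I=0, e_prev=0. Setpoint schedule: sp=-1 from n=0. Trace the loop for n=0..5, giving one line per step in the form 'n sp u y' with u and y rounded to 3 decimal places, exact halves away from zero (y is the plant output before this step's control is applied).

0 -1 -3.500 0.000
1 -1 2.125 -1.750
2 -1 -12.019 2.113
3 -1 20.038 -7.277
4 -1 -55.753 14.385
5 -1 120.955 -36.507

(exact arithmetic carried between steps; '≈' marks a value shown rounded to 6 d.p. or computed from one; I and e_prev carry over from the previous line; the table rounds u and y to 3 d.p., halves away from zero)
n=0: y=0, sp=-1, e=sp−y=-1; I=-1, D=e−e_prev=-1; u=1·(-1)+3/2·(-1)+1·(-1)=-3.5; next y=-3/5·0+1/2·(-3.5)=-1.75
n=1: y=-1.75, sp=-1, e=sp−y=0.75; I=-0.25, D=e−e_prev=1.75; u=1·0.75+3/2·(-0.25)+1·1.75=2.125; next y=-3/5·(-1.75)+1/2·2.125=2.1125
n=2: y=2.1125, sp=-1, e=sp−y=-3.1125; I=-3.3625, D=e−e_prev=-3.8625; u=1·(-3.1125)+3/2·(-3.3625)+1·(-3.8625)=-12.01875; next y=-3/5·2.1125+1/2·(-12.01875)=-7.276875
n=3: y=-7.276875, sp=-1, e=sp−y=6.276875; I=2.914375, D=e−e_prev=9.389375; u=1·6.276875+3/2·2.914375+1·9.389375≈20.037813; next y=-3/5·(-7.276875)+1/2·20.037813≈14.385031
n=4: y≈14.385031, sp=-1, e=sp−y≈-15.385031; I≈-12.470656, D=e−e_prev≈-21.661906; u=1·(-15.385031)+3/2·(-12.470656)+1·(-21.661906)≈-55.752922; next y=-3/5·14.385031+1/2·(-55.752922)≈-36.507480
n=5: y≈-36.507480, sp=-1, e=sp−y≈35.507480; I≈23.036823, D=e−e_prev≈50.892511; u=1·35.507480+3/2·23.036823+1·50.892511≈120.955226; next y=-3/5·(-36.507480)+1/2·120.955226≈82.382101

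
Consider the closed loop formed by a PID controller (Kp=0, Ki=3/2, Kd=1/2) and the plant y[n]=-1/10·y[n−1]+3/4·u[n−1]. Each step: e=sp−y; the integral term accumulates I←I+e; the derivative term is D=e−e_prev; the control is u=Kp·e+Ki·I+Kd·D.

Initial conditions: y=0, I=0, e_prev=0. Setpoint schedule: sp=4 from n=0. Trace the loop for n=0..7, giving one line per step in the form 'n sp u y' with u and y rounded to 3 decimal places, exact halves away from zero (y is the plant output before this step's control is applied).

0 4 8.000 0.000
1 4 0.000 6.000
2 4 13.200 -0.600
3 4 -4.320 9.960
4 4 20.412 -4.236
5 4 -14.269 15.733
6 4 34.132 -12.275
7 4 -33.662 26.826

(exact arithmetic carried between steps; '≈' marks a value shown rounded to 6 d.p. or computed from one; I and e_prev carry over from the previous line; the table rounds u and y to 3 d.p., halves away from zero)
n=0: y=0, sp=4, e=sp−y=4; I=4, D=e−e_prev=4; u=0·4+3/2·4+1/2·4=8; next y=-1/10·0+3/4·8=6
n=1: y=6, sp=4, e=sp−y=-2; I=2, D=e−e_prev=-6; u=0·(-2)+3/2·2+1/2·(-6)=0; next y=-1/10·6+3/4·0=-0.6
n=2: y=-0.6, sp=4, e=sp−y=4.6; I=6.6, D=e−e_prev=6.6; u=0·4.6+3/2·6.6+1/2·6.6=13.2; next y=-1/10·(-0.6)+3/4·13.2=9.96
n=3: y=9.96, sp=4, e=sp−y=-5.96; I=0.64, D=e−e_prev=-10.56; u=0·(-5.96)+3/2·0.64+1/2·(-10.56)=-4.32; next y=-1/10·9.96+3/4·(-4.32)=-4.236
n=4: y=-4.236, sp=4, e=sp−y=8.236; I=8.876, D=e−e_prev=14.196; u=0·8.236+3/2·8.876+1/2·14.196=20.412; next y=-1/10·(-4.236)+3/4·20.412=15.7326
n=5: y=15.7326, sp=4, e=sp−y=-11.7326; I=-2.8566, D=e−e_prev=-19.9686; u=0·(-11.7326)+3/2·(-2.8566)+1/2·(-19.9686)=-14.2692; next y=-1/10·15.7326+3/4·(-14.2692)=-12.27516
n=6: y=-12.27516, sp=4, e=sp−y=16.27516; I=13.41856, D=e−e_prev=28.00776; u=0·16.27516+3/2·13.41856+1/2·28.00776=34.13172; next y=-1/10·(-12.27516)+3/4·34.13172=26.826306
n=7: y=26.826306, sp=4, e=sp−y=-22.826306; I=-9.407746, D=e−e_prev=-39.101466; u=0·(-22.826306)+3/2·(-9.407746)+1/2·(-39.101466)=-33.662352; next y=-1/10·26.826306+3/4·(-33.662352)≈-27.929395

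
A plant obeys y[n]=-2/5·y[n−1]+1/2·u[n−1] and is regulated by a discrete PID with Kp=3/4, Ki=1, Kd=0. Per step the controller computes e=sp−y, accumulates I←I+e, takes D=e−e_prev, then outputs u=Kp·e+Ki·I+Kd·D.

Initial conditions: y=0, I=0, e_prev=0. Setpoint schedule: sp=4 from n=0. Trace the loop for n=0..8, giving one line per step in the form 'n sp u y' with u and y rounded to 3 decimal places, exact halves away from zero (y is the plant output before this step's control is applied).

(exact arithmetic carried between steps; '≈' marks a value shown rounded to 6 d.p. or computed from one; I and e_prev carry over from the previous line; the table rounds u and y to 3 d.p., halves away from zero)
n=0: y=0, sp=4, e=sp−y=4; I=4, D=e−e_prev=4; u=3/4·4+1·4+0·4=7; next y=-2/5·0+1/2·7=3.5
n=1: y=3.5, sp=4, e=sp−y=0.5; I=4.5, D=e−e_prev=-3.5; u=3/4·0.5+1·4.5+0·(-3.5)=4.875; next y=-2/5·3.5+1/2·4.875=1.0375
n=2: y=1.0375, sp=4, e=sp−y=2.9625; I=7.4625, D=e−e_prev=2.4625; u=3/4·2.9625+1·7.4625+0·2.4625=9.684375; next y=-2/5·1.0375+1/2·9.684375≈4.427188
n=3: y≈4.427188, sp=4, e=sp−y≈-0.427188; I≈7.035313, D=e−e_prev≈-3.389688; u=3/4·(-0.427188)+1·7.035313+0·(-3.389688)≈6.714922; next y=-2/5·4.427188+1/2·6.714922≈1.586586
n=4: y≈1.586586, sp=4, e=sp−y≈2.413414; I≈9.448727, D=e−e_prev≈2.840602; u=3/4·2.413414+1·9.448727+0·2.840602≈11.258787; next y=-2/5·1.586586+1/2·11.258787≈4.994759
n=5: y≈4.994759, sp=4, e=sp−y≈-0.994759; I≈8.453967, D=e−e_prev≈-3.408173; u=3/4·(-0.994759)+1·8.453967+0·(-3.408173)≈7.707898; next y=-2/5·4.994759+1/2·7.707898≈1.856045
n=6: y≈1.856045, sp=4, e=sp−y≈2.143955; I≈10.597922, D=e−e_prev≈3.138714; u=3/4·2.143955+1·10.597922+0·3.138714≈12.205888; next y=-2/5·1.856045+1/2·12.205888≈5.360526
n=7: y≈5.360526, sp=4, e=sp−y≈-1.360526; I≈9.237396, D=e−e_prev≈-3.504481; u=3/4·(-1.360526)+1·9.237396+0·(-3.504481)≈8.217002; next y=-2/5·5.360526+1/2·8.217002≈1.964291
n=8: y≈1.964291, sp=4, e=sp−y≈2.035709; I≈11.273106, D=e−e_prev≈3.396235; u=3/4·2.035709+1·11.273106+0·3.396235≈12.799888; next y=-2/5·1.964291+1/2·12.799888≈5.614228

0 4 7.000 0.000
1 4 4.875 3.500
2 4 9.684 1.038
3 4 6.715 4.427
4 4 11.259 1.587
5 4 7.708 4.995
6 4 12.206 1.856
7 4 8.217 5.361
8 4 12.800 1.964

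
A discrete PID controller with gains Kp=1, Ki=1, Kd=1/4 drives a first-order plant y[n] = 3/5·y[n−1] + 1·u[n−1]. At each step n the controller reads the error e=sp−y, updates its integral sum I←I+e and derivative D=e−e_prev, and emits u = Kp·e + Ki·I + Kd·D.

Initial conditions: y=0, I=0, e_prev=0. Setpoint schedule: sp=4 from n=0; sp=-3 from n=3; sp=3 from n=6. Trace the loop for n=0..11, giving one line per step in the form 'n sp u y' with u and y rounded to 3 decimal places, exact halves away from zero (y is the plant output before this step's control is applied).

(exact arithmetic carried between steps; '≈' marks a value shown rounded to 6 d.p. or computed from one; I and e_prev carry over from the previous line; the table rounds u and y to 3 d.p., halves away from zero)
n=0: y=0, sp=4, e=sp−y=4; I=4, D=e−e_prev=4; u=1·4+1·4+1/4·4=9; next y=3/5·0+1·9=9
n=1: y=9, sp=4, e=sp−y=-5; I=-1, D=e−e_prev=-9; u=1·(-5)+1·(-1)+1/4·(-9)=-8.25; next y=3/5·9+1·(-8.25)=-2.85
n=2: y=-2.85, sp=4, e=sp−y=6.85; I=5.85, D=e−e_prev=11.85; u=1·6.85+1·5.85+1/4·11.85=15.6625; next y=3/5·(-2.85)+1·15.6625=13.9525
n=3: y=13.9525, sp=-3, e=sp−y=-16.9525; I=-11.1025, D=e−e_prev=-23.8025; u=1·(-16.9525)+1·(-11.1025)+1/4·(-23.8025)=-34.005625; next y=3/5·13.9525+1·(-34.005625)=-25.634125
n=4: y=-25.634125, sp=-3, e=sp−y=22.634125; I=11.531625, D=e−e_prev=39.586625; u=1·22.634125+1·11.531625+1/4·39.586625≈44.062406; next y=3/5·(-25.634125)+1·44.062406≈28.681931
n=5: y≈28.681931, sp=-3, e=sp−y≈-31.681931; I≈-20.150306, D=e−e_prev≈-54.316056; u=1·(-31.681931)+1·(-20.150306)+1/4·(-54.316056)≈-65.411252; next y=3/5·28.681931+1·(-65.411252)≈-48.202093
n=6: y≈-48.202093, sp=3, e=sp−y≈51.202093; I≈31.051787, D=e−e_prev≈82.884024; u=1·51.202093+1·31.051787+1/4·82.884024≈102.974885; next y=3/5·(-48.202093)+1·102.974885≈74.053630
n=7: y≈74.053630, sp=3, e=sp−y≈-71.053630; I≈-40.001843, D=e−e_prev≈-122.255723; u=1·(-71.053630)+1·(-40.001843)+1/4·(-122.255723)≈-141.619403; next y=3/5·74.053630+1·(-141.619403)≈-97.187226
n=8: y≈-97.187226, sp=3, e=sp−y≈100.187226; I≈60.185383, D=e−e_prev≈171.240855; u=1·100.187226+1·60.185383+1/4·171.240855≈203.182822; next y=3/5·(-97.187226)+1·203.182822≈144.870487
n=9: y≈144.870487, sp=3, e=sp−y≈-141.870487; I≈-81.685104, D=e−e_prev≈-242.057712; u=1·(-141.870487)+1·(-81.685104)+1/4·(-242.057712)≈-284.070019; next y=3/5·144.870487+1·(-284.070019)≈-197.147727
n=10: y≈-197.147727, sp=3, e=sp−y≈200.147727; I≈118.462623, D=e−e_prev≈342.018213; u=1·200.147727+1·118.462623+1/4·342.018213≈404.114903; next y=3/5·(-197.147727)+1·404.114903≈285.826267
n=11: y≈285.826267, sp=3, e=sp−y≈-282.826267; I≈-164.363644, D=e−e_prev≈-482.973994; u=1·(-282.826267)+1·(-164.363644)+1/4·(-482.973994)≈-567.933409; next y=3/5·285.826267+1·(-567.933409)≈-396.437649

0 4 9.000 0.000
1 4 -8.250 9.000
2 4 15.663 -2.850
3 -3 -34.006 13.953
4 -3 44.062 -25.634
5 -3 -65.411 28.682
6 3 102.975 -48.202
7 3 -141.619 74.054
8 3 203.183 -97.187
9 3 -284.070 144.870
10 3 404.115 -197.148
11 3 -567.933 285.826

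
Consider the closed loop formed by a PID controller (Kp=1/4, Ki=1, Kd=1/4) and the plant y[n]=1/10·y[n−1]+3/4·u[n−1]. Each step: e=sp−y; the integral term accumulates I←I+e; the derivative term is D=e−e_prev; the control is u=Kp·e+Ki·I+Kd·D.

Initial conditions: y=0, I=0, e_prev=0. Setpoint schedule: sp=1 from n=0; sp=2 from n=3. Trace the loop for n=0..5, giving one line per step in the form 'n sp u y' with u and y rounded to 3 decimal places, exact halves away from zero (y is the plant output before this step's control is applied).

(exact arithmetic carried between steps; '≈' marks a value shown rounded to 6 d.p. or computed from one; I and e_prev carry over from the previous line; the table rounds u and y to 3 d.p., halves away from zero)
n=0: y=0, sp=1, e=sp−y=1; I=1, D=e−e_prev=1; u=1/4·1+1·1+1/4·1=1.5; next y=1/10·0+3/4·1.5=1.125
n=1: y=1.125, sp=1, e=sp−y=-0.125; I=0.875, D=e−e_prev=-1.125; u=1/4·(-0.125)+1·0.875+1/4·(-1.125)=0.5625; next y=1/10·1.125+3/4·0.5625=0.534375
n=2: y=0.534375, sp=1, e=sp−y=0.465625; I=1.340625, D=e−e_prev=0.590625; u=1/4·0.465625+1·1.340625+1/4·0.590625≈1.604688; next y=1/10·0.534375+3/4·1.604688≈1.256953
n=3: y≈1.256953, sp=2, e=sp−y≈0.743047; I≈2.083672, D=e−e_prev≈0.277422; u=1/4·0.743047+1·2.083672+1/4·0.277422≈2.338789; next y=1/10·1.256953+3/4·2.338789≈1.879787
n=4: y≈1.879787, sp=2, e=sp−y≈0.120213; I≈2.203885, D=e−e_prev≈-0.622834; u=1/4·0.120213+1·2.203885+1/4·(-0.622834)≈2.078229; next y=1/10·1.879787+3/4·2.078229≈1.746651
n=5: y≈1.746651, sp=2, e=sp−y≈0.253349; I≈2.457234, D=e−e_prev≈0.133136; u=1/4·0.253349+1·2.457234+1/4·0.133136≈2.553855; next y=1/10·1.746651+3/4·2.553855≈2.090057

0 1 1.500 0.000
1 1 0.563 1.125
2 1 1.605 0.534
3 2 2.339 1.257
4 2 2.078 1.880
5 2 2.554 1.747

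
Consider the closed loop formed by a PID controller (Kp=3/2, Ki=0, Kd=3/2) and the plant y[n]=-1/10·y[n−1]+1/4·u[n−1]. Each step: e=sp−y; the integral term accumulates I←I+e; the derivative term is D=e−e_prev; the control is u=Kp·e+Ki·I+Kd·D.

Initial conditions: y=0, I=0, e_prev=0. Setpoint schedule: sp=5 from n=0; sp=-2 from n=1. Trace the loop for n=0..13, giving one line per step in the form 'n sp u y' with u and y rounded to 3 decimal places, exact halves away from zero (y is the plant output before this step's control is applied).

0 5 15.000 0.000
1 -2 -24.750 3.750
2 -2 22.313 -6.563
3 -2 -31.547 6.234
4 -2 31.882 -8.510
5 -2 -42.230 8.822
6 -2 44.551 -11.440
7 -2 -57.005 12.282
8 -2 61.861 -15.479
9 -2 -77.258 17.013
10 -2 85.567 -21.016
11 -2 -105.004 23.493
12 -2 118.041 -28.600
13 -2 -143.011 32.370

(exact arithmetic carried between steps; '≈' marks a value shown rounded to 6 d.p. or computed from one; I and e_prev carry over from the previous line; the table rounds u and y to 3 d.p., halves away from zero)
n=0: y=0, sp=5, e=sp−y=5; I=5, D=e−e_prev=5; u=3/2·5+0·5+3/2·5=15; next y=-1/10·0+1/4·15=3.75
n=1: y=3.75, sp=-2, e=sp−y=-5.75; I=-0.75, D=e−e_prev=-10.75; u=3/2·(-5.75)+0·(-0.75)+3/2·(-10.75)=-24.75; next y=-1/10·3.75+1/4·(-24.75)=-6.5625
n=2: y=-6.5625, sp=-2, e=sp−y=4.5625; I=3.8125, D=e−e_prev=10.3125; u=3/2·4.5625+0·3.8125+3/2·10.3125=22.3125; next y=-1/10·(-6.5625)+1/4·22.3125=6.234375
n=3: y=6.234375, sp=-2, e=sp−y=-8.234375; I=-4.421875, D=e−e_prev=-12.796875; u=3/2·(-8.234375)+0·(-4.421875)+3/2·(-12.796875)=-31.546875; next y=-1/10·6.234375+1/4·(-31.546875)≈-8.510156
n=4: y≈-8.510156, sp=-2, e=sp−y≈6.510156; I≈2.088281, D=e−e_prev≈14.744531; u=3/2·6.510156+0·2.088281+3/2·14.744531≈31.882031; next y=-1/10·(-8.510156)+1/4·31.882031≈8.821523
n=5: y≈8.821523, sp=-2, e=sp−y≈-10.821523; I≈-8.733242, D=e−e_prev≈-17.331680; u=3/2·(-10.821523)+0·(-8.733242)+3/2·(-17.331680)≈-42.229805; next y=-1/10·8.821523+1/4·(-42.229805)≈-11.439604
n=6: y≈-11.439604, sp=-2, e=sp−y≈9.439604; I≈0.706361, D=e−e_prev≈20.261127; u=3/2·9.439604+0·0.706361+3/2·20.261127≈44.551096; next y=-1/10·(-11.439604)+1/4·44.551096≈12.281734
n=7: y≈12.281734, sp=-2, e=sp−y≈-14.281734; I≈-13.575373, D=e−e_prev≈-23.721338; u=3/2·(-14.281734)+0·(-13.575373)+3/2·(-23.721338)≈-57.004608; next y=-1/10·12.281734+1/4·(-57.004608)≈-15.479325
n=8: y≈-15.479325, sp=-2, e=sp−y≈13.479325; I≈-0.096047, D=e−e_prev≈27.761060; u=3/2·13.479325+0·(-0.096047)+3/2·27.761060≈61.860578; next y=-1/10·(-15.479325)+1/4·61.860578≈17.013077
n=9: y≈17.013077, sp=-2, e=sp−y≈-19.013077; I≈-19.109124, D=e−e_prev≈-32.492402; u=3/2·(-19.013077)+0·(-19.109124)+3/2·(-32.492402)≈-77.258219; next y=-1/10·17.013077+1/4·(-77.258219)≈-21.015862
n=10: y≈-21.015862, sp=-2, e=sp−y≈19.015862; I≈-0.093262, D=e−e_prev≈38.028939; u=3/2·19.015862+0·(-0.093262)+3/2·38.028939≈85.567203; next y=-1/10·(-21.015862)+1/4·85.567203≈23.493387
n=11: y≈23.493387, sp=-2, e=sp−y≈-25.493387; I≈-25.586649, D=e−e_prev≈-44.509249; u=3/2·(-25.493387)+0·(-25.586649)+3/2·(-44.509249)≈-105.003955; next y=-1/10·23.493387+1/4·(-105.003955)≈-28.600327
n=12: y≈-28.600327, sp=-2, e=sp−y≈26.600327; I≈1.013678, D=e−e_prev≈52.093714; u=3/2·26.600327+0·1.013678+3/2·52.093714≈118.041063; next y=-1/10·(-28.600327)+1/4·118.041063≈32.370298
n=13: y≈32.370298, sp=-2, e=sp−y≈-34.370298; I≈-33.356620, D=e−e_prev≈-60.970626; u=3/2·(-34.370298)+0·(-33.356620)+3/2·(-60.970626)≈-143.011386; next y=-1/10·32.370298+1/4·(-143.011386)≈-38.989876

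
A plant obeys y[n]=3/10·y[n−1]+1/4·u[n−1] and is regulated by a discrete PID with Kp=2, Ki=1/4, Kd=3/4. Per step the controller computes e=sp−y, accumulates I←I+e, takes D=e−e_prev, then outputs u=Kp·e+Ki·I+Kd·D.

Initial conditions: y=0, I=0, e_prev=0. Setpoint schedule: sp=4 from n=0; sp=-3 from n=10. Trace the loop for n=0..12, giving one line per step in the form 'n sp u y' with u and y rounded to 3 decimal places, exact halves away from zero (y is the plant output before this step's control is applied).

0 4 12.000 0.000
1 4 1.000 3.000
2 4 9.050 1.150
3 4 4.003 2.608
4 4 7.918 1.783
5 4 5.659 2.514
6 4 7.615 2.169
7 4 6.658 2.554
8 4 7.679 2.431
9 4 7.324 2.649
10 -3 -13.105 2.626
11 -3 6.064 -2.488
12 -3 -7.673 0.769

(exact arithmetic carried between steps; '≈' marks a value shown rounded to 6 d.p. or computed from one; I and e_prev carry over from the previous line; the table rounds u and y to 3 d.p., halves away from zero)
n=0: y=0, sp=4, e=sp−y=4; I=4, D=e−e_prev=4; u=2·4+1/4·4+3/4·4=12; next y=3/10·0+1/4·12=3
n=1: y=3, sp=4, e=sp−y=1; I=5, D=e−e_prev=-3; u=2·1+1/4·5+3/4·(-3)=1; next y=3/10·3+1/4·1=1.15
n=2: y=1.15, sp=4, e=sp−y=2.85; I=7.85, D=e−e_prev=1.85; u=2·2.85+1/4·7.85+3/4·1.85=9.05; next y=3/10·1.15+1/4·9.05=2.6075
n=3: y=2.6075, sp=4, e=sp−y=1.3925; I=9.2425, D=e−e_prev=-1.4575; u=2·1.3925+1/4·9.2425+3/4·(-1.4575)=4.0025; next y=3/10·2.6075+1/4·4.0025=1.782875
n=4: y=1.782875, sp=4, e=sp−y=2.217125; I=11.459625, D=e−e_prev=0.824625; u=2·2.217125+1/4·11.459625+3/4·0.824625=7.917625; next y=3/10·1.782875+1/4·7.917625≈2.514269
n=5: y≈2.514269, sp=4, e=sp−y≈1.485731; I≈12.945356, D=e−e_prev≈-0.731394; u=2·1.485731+1/4·12.945356+3/4·(-0.731394)≈5.659256; next y=3/10·2.514269+1/4·5.659256≈2.169095
n=6: y≈2.169095, sp=4, e=sp−y≈1.830905; I≈14.776262, D=e−e_prev≈0.345174; u=2·1.830905+1/4·14.776262+3/4·0.345174≈7.614757; next y=3/10·2.169095+1/4·7.614757≈2.554418
n=7: y≈2.554418, sp=4, e=sp−y≈1.445582; I≈16.221844, D=e−e_prev≈-0.385323; u=2·1.445582+1/4·16.221844+3/4·(-0.385323)≈6.657634; next y=3/10·2.554418+1/4·6.657634≈2.430734
n=8: y≈2.430734, sp=4, e=sp−y≈1.569266; I≈17.791110, D=e−e_prev≈0.123684; u=2·1.569266+1/4·17.791110+3/4·0.123684≈7.679073; next y=3/10·2.430734+1/4·7.679073≈2.648988
n=9: y≈2.648988, sp=4, e=sp−y≈1.351012; I≈19.142122, D=e−e_prev≈-0.218255; u=2·1.351012+1/4·19.142122+3/4·(-0.218255)≈7.323863; next y=3/10·2.648988+1/4·7.323863≈2.625662
n=10: y≈2.625662, sp=-3, e=sp−y≈-5.625662; I≈13.516460, D=e−e_prev≈-6.976674; u=2·(-5.625662)+1/4·13.516460+3/4·(-6.976674)≈-13.104715; next y=3/10·2.625662+1/4·(-13.104715)≈-2.488480
n=11: y≈-2.488480, sp=-3, e=sp−y≈-0.511520; I≈13.004940, D=e−e_prev≈5.114142; u=2·(-0.511520)+1/4·13.004940+3/4·5.114142≈6.063802; next y=3/10·(-2.488480)+1/4·6.063802≈0.769406
n=12: y≈0.769406, sp=-3, e=sp−y≈-3.769406; I≈9.235533, D=e−e_prev≈-3.257886; u=2·(-3.769406)+1/4·9.235533+3/4·(-3.257886)≈-7.673344; next y=3/10·0.769406+1/4·(-7.673344)≈-1.687514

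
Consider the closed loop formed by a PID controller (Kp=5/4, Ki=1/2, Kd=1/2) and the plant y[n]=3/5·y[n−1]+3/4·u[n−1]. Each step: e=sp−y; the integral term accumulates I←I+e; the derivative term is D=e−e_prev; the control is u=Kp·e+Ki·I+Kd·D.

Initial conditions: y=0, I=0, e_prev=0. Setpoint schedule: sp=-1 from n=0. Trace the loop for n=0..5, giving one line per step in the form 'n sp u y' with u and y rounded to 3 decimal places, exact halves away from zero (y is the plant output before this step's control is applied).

(exact arithmetic carried between steps; '≈' marks a value shown rounded to 6 d.p. or computed from one; I and e_prev carry over from the previous line; the table rounds u and y to 3 d.p., halves away from zero)
n=0: y=0, sp=-1, e=sp−y=-1; I=-1, D=e−e_prev=-1; u=5/4·(-1)+1/2·(-1)+1/2·(-1)=-2.25; next y=3/5·0+3/4·(-2.25)=-1.6875
n=1: y=-1.6875, sp=-1, e=sp−y=0.6875; I=-0.3125, D=e−e_prev=1.6875; u=5/4·0.6875+1/2·(-0.3125)+1/2·1.6875=1.546875; next y=3/5·(-1.6875)+3/4·1.546875≈0.147656
n=2: y≈0.147656, sp=-1, e=sp−y≈-1.147656; I≈-1.460156, D=e−e_prev≈-1.835156; u=5/4·(-1.147656)+1/2·(-1.460156)+1/2·(-1.835156)≈-3.082227; next y=3/5·0.147656+3/4·(-3.082227)≈-2.223076
n=3: y≈-2.223076, sp=-1, e=sp−y≈1.223076; I≈-0.237080, D=e−e_prev≈2.370732; u=5/4·1.223076+1/2·(-0.237080)+1/2·2.370732≈2.595671; next y=3/5·(-2.223076)+3/4·2.595671≈0.612908
n=4: y≈0.612908, sp=-1, e=sp−y≈-1.612908; I≈-1.849988, D=e−e_prev≈-2.835984; u=5/4·(-1.612908)+1/2·(-1.849988)+1/2·(-2.835984)≈-4.359121; next y=3/5·0.612908+3/4·(-4.359121)≈-2.901596
n=5: y≈-2.901596, sp=-1, e=sp−y≈1.901596; I≈0.051608, D=e−e_prev≈3.514504; u=5/4·1.901596+1/2·0.051608+1/2·3.514504≈4.160051; next y=3/5·(-2.901596)+3/4·4.160051≈1.379080

0 -1 -2.250 0.000
1 -1 1.547 -1.688
2 -1 -3.082 0.148
3 -1 2.596 -2.223
4 -1 -4.359 0.613
5 -1 4.160 -2.902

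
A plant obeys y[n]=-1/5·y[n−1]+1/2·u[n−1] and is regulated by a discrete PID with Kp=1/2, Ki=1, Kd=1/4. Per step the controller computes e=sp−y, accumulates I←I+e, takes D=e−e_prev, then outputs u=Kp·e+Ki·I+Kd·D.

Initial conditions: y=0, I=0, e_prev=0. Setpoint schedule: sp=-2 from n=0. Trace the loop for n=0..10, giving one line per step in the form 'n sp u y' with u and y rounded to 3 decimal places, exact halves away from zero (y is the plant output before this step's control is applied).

0 -2 -3.500 0.000
1 -2 -1.938 -1.750
2 -2 -4.605 -0.619
3 -2 -2.973 -2.179
4 -2 -5.158 -1.051
5 -2 -3.519 -2.369
6 -2 -5.375 -1.286
7 -2 -3.815 -2.430
8 -2 -5.437 -1.422
9 -2 -3.991 -2.434
10 -2 -5.429 -1.509

(exact arithmetic carried between steps; '≈' marks a value shown rounded to 6 d.p. or computed from one; I and e_prev carry over from the previous line; the table rounds u and y to 3 d.p., halves away from zero)
n=0: y=0, sp=-2, e=sp−y=-2; I=-2, D=e−e_prev=-2; u=1/2·(-2)+1·(-2)+1/4·(-2)=-3.5; next y=-1/5·0+1/2·(-3.5)=-1.75
n=1: y=-1.75, sp=-2, e=sp−y=-0.25; I=-2.25, D=e−e_prev=1.75; u=1/2·(-0.25)+1·(-2.25)+1/4·1.75=-1.9375; next y=-1/5·(-1.75)+1/2·(-1.9375)=-0.61875
n=2: y=-0.61875, sp=-2, e=sp−y=-1.38125; I=-3.63125, D=e−e_prev=-1.13125; u=1/2·(-1.38125)+1·(-3.63125)+1/4·(-1.13125)≈-4.604688; next y=-1/5·(-0.61875)+1/2·(-4.604688)≈-2.178594
n=3: y≈-2.178594, sp=-2, e=sp−y≈0.178594; I≈-3.452656, D=e−e_prev≈1.559844; u=1/2·0.178594+1·(-3.452656)+1/4·1.559844≈-2.973398; next y=-1/5·(-2.178594)+1/2·(-2.973398)≈-1.050980
n=4: y≈-1.050980, sp=-2, e=sp−y≈-0.949020; I≈-4.401676, D=e−e_prev≈-1.127613; u=1/2·(-0.949020)+1·(-4.401676)+1/4·(-1.127613)≈-5.158089; next y=-1/5·(-1.050980)+1/2·(-5.158089)≈-2.368848
n=5: y≈-2.368848, sp=-2, e=sp−y≈0.368848; I≈-4.032827, D=e−e_prev≈1.317868; u=1/2·0.368848+1·(-4.032827)+1/4·1.317868≈-3.518936; next y=-1/5·(-2.368848)+1/2·(-3.518936)≈-1.285698
n=6: y≈-1.285698, sp=-2, e=sp−y≈-0.714302; I≈-4.747129, D=e−e_prev≈-1.083150; u=1/2·(-0.714302)+1·(-4.747129)+1/4·(-1.083150)≈-5.375067; next y=-1/5·(-1.285698)+1/2·(-5.375067)≈-2.430394
n=7: y≈-2.430394, sp=-2, e=sp−y≈0.430394; I≈-4.316735, D=e−e_prev≈1.144695; u=1/2·0.430394+1·(-4.316735)+1/4·1.144695≈-3.815364; next y=-1/5·(-2.430394)+1/2·(-3.815364)≈-1.421603
n=8: y≈-1.421603, sp=-2, e=sp−y≈-0.578397; I≈-4.895132, D=e−e_prev≈-1.008791; u=1/2·(-0.578397)+1·(-4.895132)+1/4·(-1.008791)≈-5.436528; next y=-1/5·(-1.421603)+1/2·(-5.436528)≈-2.433943
n=9: y≈-2.433943, sp=-2, e=sp−y≈0.433943; I≈-4.461189, D=e−e_prev≈1.012340; u=1/2·0.433943+1·(-4.461189)+1/4·1.012340≈-3.991132; next y=-1/5·(-2.433943)+1/2·(-3.991132)≈-1.508777
n=10: y≈-1.508777, sp=-2, e=sp−y≈-0.491223; I≈-4.952411, D=e−e_prev≈-0.925166; u=1/2·(-0.491223)+1·(-4.952411)+1/4·(-0.925166)≈-5.429314; next y=-1/5·(-1.508777)+1/2·(-5.429314)≈-2.412901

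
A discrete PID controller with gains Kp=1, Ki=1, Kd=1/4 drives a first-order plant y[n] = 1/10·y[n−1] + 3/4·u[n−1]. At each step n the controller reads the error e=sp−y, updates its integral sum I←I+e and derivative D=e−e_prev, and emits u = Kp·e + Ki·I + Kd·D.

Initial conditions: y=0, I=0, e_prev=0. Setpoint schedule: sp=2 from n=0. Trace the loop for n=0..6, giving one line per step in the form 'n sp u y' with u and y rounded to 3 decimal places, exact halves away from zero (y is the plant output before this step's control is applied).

(exact arithmetic carried between steps; '≈' marks a value shown rounded to 6 d.p. or computed from one; I and e_prev carry over from the previous line; the table rounds u and y to 3 d.p., halves away from zero)
n=0: y=0, sp=2, e=sp−y=2; I=2, D=e−e_prev=2; u=1·2+1·2+1/4·2=4.5; next y=1/10·0+3/4·4.5=3.375
n=1: y=3.375, sp=2, e=sp−y=-1.375; I=0.625, D=e−e_prev=-3.375; u=1·(-1.375)+1·0.625+1/4·(-3.375)=-1.59375; next y=1/10·3.375+3/4·(-1.59375)≈-0.857813
n=2: y≈-0.857813, sp=2, e=sp−y≈2.857813; I≈3.482813, D=e−e_prev≈4.232813; u=1·2.857813+1·3.482813+1/4·4.232813≈7.398828; next y=1/10·(-0.857813)+3/4·7.398828≈5.463340
n=3: y≈5.463340, sp=2, e=sp−y≈-3.463340; I≈0.019473, D=e−e_prev≈-6.321152; u=1·(-3.463340)+1·0.019473+1/4·(-6.321152)≈-5.024155; next y=1/10·5.463340+3/4·(-5.024155)≈-3.221782
n=4: y≈-3.221782, sp=2, e=sp−y≈5.221782; I≈5.241255, D=e−e_prev≈8.685122; u=1·5.221782+1·5.241255+1/4·8.685122≈12.634318; next y=1/10·(-3.221782)+3/4·12.634318≈9.153560
n=5: y≈9.153560, sp=2, e=sp−y≈-7.153560; I≈-1.912305, D=e−e_prev≈-12.375343; u=1·(-7.153560)+1·(-1.912305)+1/4·(-12.375343)≈-12.159701; next y=1/10·9.153560+3/4·(-12.159701)≈-8.204420
n=6: y≈-8.204420, sp=2, e=sp−y≈10.204420; I≈8.292115, D=e−e_prev≈17.357980; u=1·10.204420+1·8.292115+1/4·17.357980≈22.836030; next y=1/10·(-8.204420)+3/4·22.836030≈16.306580

0 2 4.500 0.000
1 2 -1.594 3.375
2 2 7.399 -0.858
3 2 -5.024 5.463
4 2 12.634 -3.222
5 2 -12.160 9.154
6 2 22.836 -8.204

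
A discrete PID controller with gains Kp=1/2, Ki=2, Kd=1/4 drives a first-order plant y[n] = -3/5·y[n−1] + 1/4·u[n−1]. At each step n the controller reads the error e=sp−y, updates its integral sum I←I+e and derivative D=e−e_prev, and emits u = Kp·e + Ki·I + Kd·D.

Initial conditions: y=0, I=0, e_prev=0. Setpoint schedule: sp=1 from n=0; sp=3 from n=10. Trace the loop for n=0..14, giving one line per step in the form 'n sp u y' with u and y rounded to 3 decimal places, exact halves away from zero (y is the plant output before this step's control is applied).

(exact arithmetic carried between steps; '≈' marks a value shown rounded to 6 d.p. or computed from one; I and e_prev carry over from the previous line; the table rounds u and y to 3 d.p., halves away from zero)
n=0: y=0, sp=1, e=sp−y=1; I=1, D=e−e_prev=1; u=1/2·1+2·1+1/4·1=2.75; next y=-3/5·0+1/4·2.75=0.6875
n=1: y=0.6875, sp=1, e=sp−y=0.3125; I=1.3125, D=e−e_prev=-0.6875; u=1/2·0.3125+2·1.3125+1/4·(-0.6875)=2.609375; next y=-3/5·0.6875+1/4·2.609375≈0.239844
n=2: y≈0.239844, sp=1, e=sp−y≈0.760156; I≈2.072656, D=e−e_prev≈0.447656; u=1/2·0.760156+2·2.072656+1/4·0.447656≈4.637305; next y=-3/5·0.239844+1/4·4.637305≈1.015420
n=3: y≈1.015420, sp=1, e=sp−y≈-0.015420; I≈2.057236, D=e−e_prev≈-0.775576; u=1/2·(-0.015420)+2·2.057236+1/4·(-0.775576)≈3.912869; next y=-3/5·1.015420+1/4·3.912869≈0.368965
n=4: y≈0.368965, sp=1, e=sp−y≈0.631035; I≈2.688271, D=e−e_prev≈0.646455; u=1/2·0.631035+2·2.688271+1/4·0.646455≈5.853673; next y=-3/5·0.368965+1/4·5.853673≈1.242039
n=5: y≈1.242039, sp=1, e=sp−y≈-0.242039; I≈2.446232, D=e−e_prev≈-0.873074; u=1/2·(-0.242039)+2·2.446232+1/4·(-0.873074)≈4.553176; next y=-3/5·1.242039+1/4·4.553176≈0.393070
n=6: y≈0.393070, sp=1, e=sp−y≈0.606930; I≈3.053162, D=e−e_prev≈0.848969; u=1/2·0.606930+2·3.053162+1/4·0.848969≈6.622030; next y=-3/5·0.393070+1/4·6.622030≈1.419665
n=7: y≈1.419665, sp=1, e=sp−y≈-0.419665; I≈2.633496, D=e−e_prev≈-1.026595; u=1/2·(-0.419665)+2·2.633496+1/4·(-1.026595)≈4.800511; next y=-3/5·1.419665+1/4·4.800511≈0.348329
n=8: y≈0.348329, sp=1, e=sp−y≈0.651671; I≈3.285168, D=e−e_prev≈1.071337; u=1/2·0.651671+2·3.285168+1/4·1.071337≈7.164005; next y=-3/5·0.348329+1/4·7.164005≈1.582004
n=9: y≈1.582004, sp=1, e=sp−y≈-0.582004; I≈2.703164, D=e−e_prev≈-1.233675; u=1/2·(-0.582004)+2·2.703164+1/4·(-1.233675)≈4.806906; next y=-3/5·1.582004+1/4·4.806906≈0.252524
n=10: y≈0.252524, sp=3, e=sp−y≈2.747476; I≈5.450639, D=e−e_prev≈3.329480; u=1/2·2.747476+2·5.450639+1/4·3.329480≈13.107387; next y=-3/5·0.252524+1/4·13.107387≈3.125332
n=11: y≈3.125332, sp=3, e=sp−y≈-0.125332; I≈5.325307, D=e−e_prev≈-2.872808; u=1/2·(-0.125332)+2·5.325307+1/4·(-2.872808)≈9.869746; next y=-3/5·3.125332+1/4·9.869746≈0.592237
n=12: y≈0.592237, sp=3, e=sp−y≈2.407763; I≈7.733070, D=e−e_prev≈2.533095; u=1/2·2.407763+2·7.733070+1/4·2.533095≈17.303295; next y=-3/5·0.592237+1/4·17.303295≈3.970481
n=13: y≈3.970481, sp=3, e=sp−y≈-0.970481; I≈6.762589, D=e−e_prev≈-3.378244; u=1/2·(-0.970481)+2·6.762589+1/4·(-3.378244)≈12.195375; next y=-3/5·3.970481+1/4·12.195375≈0.666555
n=14: y≈0.666555, sp=3, e=sp−y≈2.333445; I≈9.096034, D=e−e_prev≈3.303927; u=1/2·2.333445+2·9.096034+1/4·3.303927≈20.184771; next y=-3/5·0.666555+1/4·20.184771≈4.646260

0 1 2.750 0.000
1 1 2.609 0.688
2 1 4.637 0.240
3 1 3.913 1.015
4 1 5.854 0.369
5 1 4.553 1.242
6 1 6.622 0.393
7 1 4.801 1.420
8 1 7.164 0.348
9 1 4.807 1.582
10 3 13.107 0.253
11 3 9.870 3.125
12 3 17.303 0.592
13 3 12.195 3.970
14 3 20.185 0.667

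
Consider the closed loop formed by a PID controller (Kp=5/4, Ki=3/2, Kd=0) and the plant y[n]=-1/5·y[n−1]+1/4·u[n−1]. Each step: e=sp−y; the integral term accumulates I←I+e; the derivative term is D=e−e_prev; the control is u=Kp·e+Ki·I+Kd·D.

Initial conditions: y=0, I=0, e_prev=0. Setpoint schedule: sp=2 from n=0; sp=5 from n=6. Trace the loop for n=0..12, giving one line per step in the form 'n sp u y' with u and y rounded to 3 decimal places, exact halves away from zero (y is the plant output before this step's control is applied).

(exact arithmetic carried between steps; '≈' marks a value shown rounded to 6 d.p. or computed from one; I and e_prev carry over from the previous line; the table rounds u and y to 3 d.p., halves away from zero)
n=0: y=0, sp=2, e=sp−y=2; I=2, D=e−e_prev=2; u=5/4·2+3/2·2+0·2=5.5; next y=-1/5·0+1/4·5.5=1.375
n=1: y=1.375, sp=2, e=sp−y=0.625; I=2.625, D=e−e_prev=-1.375; u=5/4·0.625+3/2·2.625+0·(-1.375)=4.71875; next y=-1/5·1.375+1/4·4.71875≈0.904688
n=2: y≈0.904688, sp=2, e=sp−y≈1.095313; I≈3.720313, D=e−e_prev≈0.470313; u=5/4·1.095313+3/2·3.720313+0·0.470313≈6.949609; next y=-1/5·0.904688+1/4·6.949609≈1.556465
n=3: y≈1.556465, sp=2, e=sp−y≈0.443535; I≈4.163848, D=e−e_prev≈-0.651777; u=5/4·0.443535+3/2·4.163848+0·(-0.651777)≈6.800190; next y=-1/5·1.556465+1/4·6.800190≈1.388755
n=4: y≈1.388755, sp=2, e=sp−y≈0.611245; I≈4.775093, D=e−e_prev≈0.167710; u=5/4·0.611245+3/2·4.775093+0·0.167710≈7.926696; next y=-1/5·1.388755+1/4·7.926696≈1.703923
n=5: y≈1.703923, sp=2, e=sp−y≈0.296077; I≈5.071170, D=e−e_prev≈-0.315168; u=5/4·0.296077+3/2·5.071170+0·(-0.315168)≈7.976851; next y=-1/5·1.703923+1/4·7.976851≈1.653428
n=6: y≈1.653428, sp=5, e=sp−y≈3.346572; I≈8.417742, D=e−e_prev≈3.050495; u=5/4·3.346572+3/2·8.417742+0·3.050495≈16.809828; next y=-1/5·1.653428+1/4·16.809828≈3.871771
n=7: y≈3.871771, sp=5, e=sp−y≈1.128229; I≈9.545971, D=e−e_prev≈-2.218343; u=5/4·1.128229+3/2·9.545971+0·(-2.218343)≈15.729242; next y=-1/5·3.871771+1/4·15.729242≈3.157956
n=8: y≈3.157956, sp=5, e=sp−y≈1.842044; I≈11.388014, D=e−e_prev≈0.713815; u=5/4·1.842044+3/2·11.388014+0·0.713815≈19.384576; next y=-1/5·3.157956+1/4·19.384576≈4.214553
n=9: y≈4.214553, sp=5, e=sp−y≈0.785447; I≈12.173462, D=e−e_prev≈-1.056597; u=5/4·0.785447+3/2·12.173462+0·(-1.056597)≈19.242001; next y=-1/5·4.214553+1/4·19.242001≈3.967590
n=10: y≈3.967590, sp=5, e=sp−y≈1.032410; I≈13.205872, D=e−e_prev≈0.246963; u=5/4·1.032410+3/2·13.205872+0·0.246963≈21.099320; next y=-1/5·3.967590+1/4·21.099320≈4.481312
n=11: y≈4.481312, sp=5, e=sp−y≈0.518688; I≈13.724560, D=e−e_prev≈-0.513722; u=5/4·0.518688+3/2·13.724560+0·(-0.513722)≈21.235199; next y=-1/5·4.481312+1/4·21.235199≈4.412537
n=12: y≈4.412537, sp=5, e=sp−y≈0.587463; I≈14.312022, D=e−e_prev≈0.068775; u=5/4·0.587463+3/2·14.312022+0·0.068775≈22.202362; next y=-1/5·4.412537+1/4·22.202362≈4.668083

0 2 5.500 0.000
1 2 4.719 1.375
2 2 6.950 0.905
3 2 6.800 1.556
4 2 7.927 1.389
5 2 7.977 1.704
6 5 16.810 1.653
7 5 15.729 3.872
8 5 19.385 3.158
9 5 19.242 4.215
10 5 21.099 3.968
11 5 21.235 4.481
12 5 22.202 4.413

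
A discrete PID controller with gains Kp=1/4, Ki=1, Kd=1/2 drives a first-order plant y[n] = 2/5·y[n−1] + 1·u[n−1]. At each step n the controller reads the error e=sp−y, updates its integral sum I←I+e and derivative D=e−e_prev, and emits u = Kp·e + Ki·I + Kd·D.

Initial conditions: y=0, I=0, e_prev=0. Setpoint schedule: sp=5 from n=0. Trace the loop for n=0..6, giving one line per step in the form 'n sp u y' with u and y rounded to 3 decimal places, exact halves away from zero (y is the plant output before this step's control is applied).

0 5 8.750 0.000
1 5 -4.063 8.750
2 5 12.859 -0.563
3 5 -9.329 12.634
4 5 19.227 -4.275
5 5 -18.089 17.517
6 5 30.338 -11.082

(exact arithmetic carried between steps; '≈' marks a value shown rounded to 6 d.p. or computed from one; I and e_prev carry over from the previous line; the table rounds u and y to 3 d.p., halves away from zero)
n=0: y=0, sp=5, e=sp−y=5; I=5, D=e−e_prev=5; u=1/4·5+1·5+1/2·5=8.75; next y=2/5·0+1·8.75=8.75
n=1: y=8.75, sp=5, e=sp−y=-3.75; I=1.25, D=e−e_prev=-8.75; u=1/4·(-3.75)+1·1.25+1/2·(-8.75)=-4.0625; next y=2/5·8.75+1·(-4.0625)=-0.5625
n=2: y=-0.5625, sp=5, e=sp−y=5.5625; I=6.8125, D=e−e_prev=9.3125; u=1/4·5.5625+1·6.8125+1/2·9.3125=12.859375; next y=2/5·(-0.5625)+1·12.859375=12.634375
n=3: y=12.634375, sp=5, e=sp−y=-7.634375; I=-0.821875, D=e−e_prev=-13.196875; u=1/4·(-7.634375)+1·(-0.821875)+1/2·(-13.196875)≈-9.328906; next y=2/5·12.634375+1·(-9.328906)≈-4.275156
n=4: y≈-4.275156, sp=5, e=sp−y≈9.275156; I≈8.453281, D=e−e_prev≈16.909531; u=1/4·9.275156+1·8.453281+1/2·16.909531≈19.226836; next y=2/5·(-4.275156)+1·19.226836≈17.516773
n=5: y≈17.516773, sp=5, e=sp−y≈-12.516773; I≈-4.063492, D=e−e_prev≈-21.791930; u=1/4·(-12.516773)+1·(-4.063492)+1/2·(-21.791930)≈-18.088650; next y=2/5·17.516773+1·(-18.088650)≈-11.081941
n=6: y≈-11.081941, sp=5, e=sp−y≈16.081941; I≈12.018449, D=e−e_prev≈28.598714; u=1/4·16.081941+1·12.018449+1/2·28.598714≈30.338291; next y=2/5·(-11.081941)+1·30.338291≈25.905515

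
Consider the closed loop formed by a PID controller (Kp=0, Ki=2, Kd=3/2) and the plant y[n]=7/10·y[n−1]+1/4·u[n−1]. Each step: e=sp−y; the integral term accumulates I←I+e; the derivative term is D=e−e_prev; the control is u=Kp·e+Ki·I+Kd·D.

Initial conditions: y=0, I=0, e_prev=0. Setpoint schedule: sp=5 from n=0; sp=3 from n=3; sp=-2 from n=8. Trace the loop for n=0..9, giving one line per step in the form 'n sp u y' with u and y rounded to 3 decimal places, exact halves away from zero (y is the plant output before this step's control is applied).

(exact arithmetic carried between steps; '≈' marks a value shown rounded to 6 d.p. or computed from one; I and e_prev carry over from the previous line; the table rounds u and y to 3 d.p., halves away from zero)
n=0: y=0, sp=5, e=sp−y=5; I=5, D=e−e_prev=5; u=0·5+2·5+3/2·5=17.5; next y=7/10·0+1/4·17.5=4.375
n=1: y=4.375, sp=5, e=sp−y=0.625; I=5.625, D=e−e_prev=-4.375; u=0·0.625+2·5.625+3/2·(-4.375)=4.6875; next y=7/10·4.375+1/4·4.6875=4.234375
n=2: y=4.234375, sp=5, e=sp−y=0.765625; I=6.390625, D=e−e_prev=0.140625; u=0·0.765625+2·6.390625+3/2·0.140625≈12.992188; next y=7/10·4.234375+1/4·12.992188≈6.212109
n=3: y≈6.212109, sp=3, e=sp−y≈-3.212109; I≈3.178516, D=e−e_prev≈-3.977734; u=0·(-3.212109)+2·3.178516+3/2·(-3.977734)≈0.390430; next y=7/10·6.212109+1/4·0.390430≈4.446084
n=4: y≈4.446084, sp=3, e=sp−y≈-1.446084; I≈1.732432, D=e−e_prev≈1.766025; u=0·(-1.446084)+2·1.732432+3/2·1.766025≈6.113901; next y=7/10·4.446084+1/4·6.113901≈4.640734
n=5: y≈4.640734, sp=3, e=sp−y≈-1.640734; I≈0.091698, D=e−e_prev≈-0.194650; u=0·(-1.640734)+2·0.091698+3/2·(-0.194650)≈-0.108580; next y=7/10·4.640734+1/4·(-0.108580)≈3.221369
n=6: y≈3.221369, sp=3, e=sp−y≈-0.221369; I≈-0.129671, D=e−e_prev≈1.419365; u=0·(-0.221369)+2·(-0.129671)+3/2·1.419365≈1.869705; next y=7/10·3.221369+1/4·1.869705≈2.722385
n=7: y≈2.722385, sp=3, e=sp−y≈0.277615; I≈0.147944, D=e−e_prev≈0.498984; u=0·0.277615+2·0.147944+3/2·0.498984≈1.044365; next y=7/10·2.722385+1/4·1.044365≈2.166760
n=8: y≈2.166760, sp=-2, e=sp−y≈-4.166760; I≈-4.018816, D=e−e_prev≈-4.444376; u=0·(-4.166760)+2·(-4.018816)+3/2·(-4.444376)≈-14.704196; next y=7/10·2.166760+1/4·(-14.704196)≈-2.159317
n=9: y≈-2.159317, sp=-2, e=sp−y≈0.159317; I≈-3.859499, D=e−e_prev≈4.326077; u=0·0.159317+2·(-3.859499)+3/2·4.326077≈-1.229883; next y=7/10·(-2.159317)+1/4·(-1.229883)≈-1.818993

0 5 17.500 0.000
1 5 4.688 4.375
2 5 12.992 4.234
3 3 0.390 6.212
4 3 6.114 4.446
5 3 -0.109 4.641
6 3 1.870 3.221
7 3 1.044 2.722
8 -2 -14.704 2.167
9 -2 -1.230 -2.159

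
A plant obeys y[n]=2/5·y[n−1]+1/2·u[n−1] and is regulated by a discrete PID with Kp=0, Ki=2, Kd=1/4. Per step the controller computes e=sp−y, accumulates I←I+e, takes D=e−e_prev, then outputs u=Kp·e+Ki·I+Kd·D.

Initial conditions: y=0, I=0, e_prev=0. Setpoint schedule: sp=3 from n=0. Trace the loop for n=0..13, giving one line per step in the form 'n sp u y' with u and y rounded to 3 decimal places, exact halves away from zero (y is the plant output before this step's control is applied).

0 3 6.750 0.000
1 3 4.406 3.375
2 3 4.099 3.553
3 3 3.223 3.471
4 3 3.321 3.000
5 3 3.517 2.860
6 3 3.666 2.903
7 3 3.666 2.994
8 3 3.618 3.030
9 3 3.587 3.021
10 3 3.585 3.002
11 3 3.596 2.994
12 3 3.603 2.995
13 3 3.603 2.999

(exact arithmetic carried between steps; '≈' marks a value shown rounded to 6 d.p. or computed from one; I and e_prev carry over from the previous line; the table rounds u and y to 3 d.p., halves away from zero)
n=0: y=0, sp=3, e=sp−y=3; I=3, D=e−e_prev=3; u=0·3+2·3+1/4·3=6.75; next y=2/5·0+1/2·6.75=3.375
n=1: y=3.375, sp=3, e=sp−y=-0.375; I=2.625, D=e−e_prev=-3.375; u=0·(-0.375)+2·2.625+1/4·(-3.375)=4.40625; next y=2/5·3.375+1/2·4.40625=3.553125
n=2: y=3.553125, sp=3, e=sp−y=-0.553125; I=2.071875, D=e−e_prev=-0.178125; u=0·(-0.553125)+2·2.071875+1/4·(-0.178125)≈4.099219; next y=2/5·3.553125+1/2·4.099219≈3.470859
n=3: y≈3.470859, sp=3, e=sp−y≈-0.470859; I≈1.601016, D=e−e_prev≈0.082266; u=0·(-0.470859)+2·1.601016+1/4·0.082266≈3.222598; next y=2/5·3.470859+1/2·3.222598≈2.999643
n=4: y≈2.999643, sp=3, e=sp−y≈0.000357; I≈1.601373, D=e−e_prev≈0.471217; u=0·0.000357+2·1.601373+1/4·0.471217≈3.320550; next y=2/5·2.999643+1/2·3.320550≈2.860132
n=5: y≈2.860132, sp=3, e=sp−y≈0.139868; I≈1.741241, D=e−e_prev≈0.139510; u=0·0.139868+2·1.741241+1/4·0.139510≈3.517359; next y=2/5·2.860132+1/2·3.517359≈2.902733
n=6: y≈2.902733, sp=3, e=sp−y≈0.097267; I≈1.838508, D=e−e_prev≈-0.042600; u=0·0.097267+2·1.838508+1/4·(-0.042600)≈3.666367; next y=2/5·2.902733+1/2·3.666367≈2.994276
n=7: y≈2.994276, sp=3, e=sp−y≈0.005724; I≈1.844232, D=e−e_prev≈-0.091544; u=0·0.005724+2·1.844232+1/4·(-0.091544)≈3.665578; next y=2/5·2.994276+1/2·3.665578≈3.030500
n=8: y≈3.030500, sp=3, e=sp−y≈-0.030500; I≈1.813732, D=e−e_prev≈-0.036223; u=0·(-0.030500)+2·1.813732+1/4·(-0.036223)≈3.618409; next y=2/5·3.030500+1/2·3.618409≈3.021404
n=9: y≈3.021404, sp=3, e=sp−y≈-0.021404; I≈1.792328, D=e−e_prev≈0.009095; u=0·(-0.021404)+2·1.792328+1/4·0.009095≈3.586930; next y=2/5·3.021404+1/2·3.586930≈3.002027
n=10: y≈3.002027, sp=3, e=sp−y≈-0.002027; I≈1.790301, D=e−e_prev≈0.019378; u=0·(-0.002027)+2·1.790301+1/4·0.019378≈3.585447; next y=2/5·3.002027+1/2·3.585447≈2.993534
n=11: y≈2.993534, sp=3, e=sp−y≈0.006466; I≈1.796767, D=e−e_prev≈0.008492; u=0·0.006466+2·1.796767+1/4·0.008492≈3.595657; next y=2/5·2.993534+1/2·3.595657≈2.995242
n=12: y≈2.995242, sp=3, e=sp−y≈0.004758; I≈1.801525, D=e−e_prev≈-0.001708; u=0·0.004758+2·1.801525+1/4·(-0.001708)≈3.602622; next y=2/5·2.995242+1/2·3.602622≈2.999408
n=13: y≈2.999408, sp=3, e=sp−y≈0.000592; I≈1.802117, D=e−e_prev≈-0.004166; u=0·0.000592+2·1.802117+1/4·(-0.004166)≈3.603192; next y=2/5·2.999408+1/2·3.603192≈3.001359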